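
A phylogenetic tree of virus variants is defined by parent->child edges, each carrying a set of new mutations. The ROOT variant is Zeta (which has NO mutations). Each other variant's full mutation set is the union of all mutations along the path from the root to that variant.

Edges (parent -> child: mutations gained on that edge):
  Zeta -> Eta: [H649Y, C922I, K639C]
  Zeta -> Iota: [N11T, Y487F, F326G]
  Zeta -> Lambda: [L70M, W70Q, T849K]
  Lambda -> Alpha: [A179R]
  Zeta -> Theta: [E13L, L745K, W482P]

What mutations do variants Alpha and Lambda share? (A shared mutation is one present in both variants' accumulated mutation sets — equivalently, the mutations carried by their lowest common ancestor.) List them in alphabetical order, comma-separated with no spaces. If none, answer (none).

Answer: L70M,T849K,W70Q

Derivation:
Accumulating mutations along path to Alpha:
  At Zeta: gained [] -> total []
  At Lambda: gained ['L70M', 'W70Q', 'T849K'] -> total ['L70M', 'T849K', 'W70Q']
  At Alpha: gained ['A179R'] -> total ['A179R', 'L70M', 'T849K', 'W70Q']
Mutations(Alpha) = ['A179R', 'L70M', 'T849K', 'W70Q']
Accumulating mutations along path to Lambda:
  At Zeta: gained [] -> total []
  At Lambda: gained ['L70M', 'W70Q', 'T849K'] -> total ['L70M', 'T849K', 'W70Q']
Mutations(Lambda) = ['L70M', 'T849K', 'W70Q']
Intersection: ['A179R', 'L70M', 'T849K', 'W70Q'] ∩ ['L70M', 'T849K', 'W70Q'] = ['L70M', 'T849K', 'W70Q']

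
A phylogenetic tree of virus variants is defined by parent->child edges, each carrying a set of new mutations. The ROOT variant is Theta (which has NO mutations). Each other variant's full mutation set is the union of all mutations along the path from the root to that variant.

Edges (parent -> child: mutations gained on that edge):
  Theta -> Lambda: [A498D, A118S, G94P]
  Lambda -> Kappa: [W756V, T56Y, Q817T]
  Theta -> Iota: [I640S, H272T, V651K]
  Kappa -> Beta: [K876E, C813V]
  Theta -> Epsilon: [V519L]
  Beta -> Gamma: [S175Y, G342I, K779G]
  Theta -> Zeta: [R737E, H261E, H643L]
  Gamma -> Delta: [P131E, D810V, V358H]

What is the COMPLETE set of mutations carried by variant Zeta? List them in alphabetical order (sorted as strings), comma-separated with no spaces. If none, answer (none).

At Theta: gained [] -> total []
At Zeta: gained ['R737E', 'H261E', 'H643L'] -> total ['H261E', 'H643L', 'R737E']

Answer: H261E,H643L,R737E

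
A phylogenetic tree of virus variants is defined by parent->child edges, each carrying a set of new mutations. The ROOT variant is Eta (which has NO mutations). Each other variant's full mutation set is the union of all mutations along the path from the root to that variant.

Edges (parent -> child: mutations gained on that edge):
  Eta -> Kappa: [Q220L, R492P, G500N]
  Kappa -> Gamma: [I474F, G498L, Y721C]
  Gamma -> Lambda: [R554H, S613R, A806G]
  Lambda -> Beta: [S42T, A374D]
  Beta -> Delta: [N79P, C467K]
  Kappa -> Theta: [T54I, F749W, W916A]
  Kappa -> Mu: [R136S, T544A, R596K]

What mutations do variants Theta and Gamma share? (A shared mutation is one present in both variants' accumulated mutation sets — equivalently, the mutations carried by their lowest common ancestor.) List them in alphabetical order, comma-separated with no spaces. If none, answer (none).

Accumulating mutations along path to Theta:
  At Eta: gained [] -> total []
  At Kappa: gained ['Q220L', 'R492P', 'G500N'] -> total ['G500N', 'Q220L', 'R492P']
  At Theta: gained ['T54I', 'F749W', 'W916A'] -> total ['F749W', 'G500N', 'Q220L', 'R492P', 'T54I', 'W916A']
Mutations(Theta) = ['F749W', 'G500N', 'Q220L', 'R492P', 'T54I', 'W916A']
Accumulating mutations along path to Gamma:
  At Eta: gained [] -> total []
  At Kappa: gained ['Q220L', 'R492P', 'G500N'] -> total ['G500N', 'Q220L', 'R492P']
  At Gamma: gained ['I474F', 'G498L', 'Y721C'] -> total ['G498L', 'G500N', 'I474F', 'Q220L', 'R492P', 'Y721C']
Mutations(Gamma) = ['G498L', 'G500N', 'I474F', 'Q220L', 'R492P', 'Y721C']
Intersection: ['F749W', 'G500N', 'Q220L', 'R492P', 'T54I', 'W916A'] ∩ ['G498L', 'G500N', 'I474F', 'Q220L', 'R492P', 'Y721C'] = ['G500N', 'Q220L', 'R492P']

Answer: G500N,Q220L,R492P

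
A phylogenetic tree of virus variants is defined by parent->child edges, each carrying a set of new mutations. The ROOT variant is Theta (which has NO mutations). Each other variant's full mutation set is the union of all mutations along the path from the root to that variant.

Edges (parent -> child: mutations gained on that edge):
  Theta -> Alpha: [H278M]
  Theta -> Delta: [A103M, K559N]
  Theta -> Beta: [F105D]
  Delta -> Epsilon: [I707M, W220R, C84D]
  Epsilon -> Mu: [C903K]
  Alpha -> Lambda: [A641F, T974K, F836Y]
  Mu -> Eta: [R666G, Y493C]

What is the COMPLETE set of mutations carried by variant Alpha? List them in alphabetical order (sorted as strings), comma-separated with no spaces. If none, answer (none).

Answer: H278M

Derivation:
At Theta: gained [] -> total []
At Alpha: gained ['H278M'] -> total ['H278M']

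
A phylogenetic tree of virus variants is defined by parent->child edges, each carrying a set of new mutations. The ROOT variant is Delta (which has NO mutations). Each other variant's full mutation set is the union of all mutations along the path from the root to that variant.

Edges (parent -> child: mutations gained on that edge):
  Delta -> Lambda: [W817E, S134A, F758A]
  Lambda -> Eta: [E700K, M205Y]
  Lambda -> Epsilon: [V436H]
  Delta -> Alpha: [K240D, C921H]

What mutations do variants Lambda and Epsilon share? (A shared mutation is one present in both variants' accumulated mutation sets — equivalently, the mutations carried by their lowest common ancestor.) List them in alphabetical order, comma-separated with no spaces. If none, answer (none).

Answer: F758A,S134A,W817E

Derivation:
Accumulating mutations along path to Lambda:
  At Delta: gained [] -> total []
  At Lambda: gained ['W817E', 'S134A', 'F758A'] -> total ['F758A', 'S134A', 'W817E']
Mutations(Lambda) = ['F758A', 'S134A', 'W817E']
Accumulating mutations along path to Epsilon:
  At Delta: gained [] -> total []
  At Lambda: gained ['W817E', 'S134A', 'F758A'] -> total ['F758A', 'S134A', 'W817E']
  At Epsilon: gained ['V436H'] -> total ['F758A', 'S134A', 'V436H', 'W817E']
Mutations(Epsilon) = ['F758A', 'S134A', 'V436H', 'W817E']
Intersection: ['F758A', 'S134A', 'W817E'] ∩ ['F758A', 'S134A', 'V436H', 'W817E'] = ['F758A', 'S134A', 'W817E']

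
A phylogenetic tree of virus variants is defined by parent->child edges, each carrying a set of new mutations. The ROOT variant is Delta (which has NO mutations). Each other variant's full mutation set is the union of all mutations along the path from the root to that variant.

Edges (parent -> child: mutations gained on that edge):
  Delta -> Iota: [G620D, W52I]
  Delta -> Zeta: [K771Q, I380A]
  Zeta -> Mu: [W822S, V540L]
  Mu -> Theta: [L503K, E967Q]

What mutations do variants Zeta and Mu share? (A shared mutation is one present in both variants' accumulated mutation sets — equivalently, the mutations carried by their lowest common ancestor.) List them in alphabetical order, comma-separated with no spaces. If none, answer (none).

Accumulating mutations along path to Zeta:
  At Delta: gained [] -> total []
  At Zeta: gained ['K771Q', 'I380A'] -> total ['I380A', 'K771Q']
Mutations(Zeta) = ['I380A', 'K771Q']
Accumulating mutations along path to Mu:
  At Delta: gained [] -> total []
  At Zeta: gained ['K771Q', 'I380A'] -> total ['I380A', 'K771Q']
  At Mu: gained ['W822S', 'V540L'] -> total ['I380A', 'K771Q', 'V540L', 'W822S']
Mutations(Mu) = ['I380A', 'K771Q', 'V540L', 'W822S']
Intersection: ['I380A', 'K771Q'] ∩ ['I380A', 'K771Q', 'V540L', 'W822S'] = ['I380A', 'K771Q']

Answer: I380A,K771Q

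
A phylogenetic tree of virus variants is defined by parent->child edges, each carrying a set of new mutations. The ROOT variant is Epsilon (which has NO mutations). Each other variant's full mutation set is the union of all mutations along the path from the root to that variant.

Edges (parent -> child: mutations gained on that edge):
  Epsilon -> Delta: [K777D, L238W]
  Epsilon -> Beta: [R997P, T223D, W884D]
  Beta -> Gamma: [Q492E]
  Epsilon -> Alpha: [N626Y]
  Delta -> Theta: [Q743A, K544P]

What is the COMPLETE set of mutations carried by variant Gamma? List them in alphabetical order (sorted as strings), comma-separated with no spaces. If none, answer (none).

At Epsilon: gained [] -> total []
At Beta: gained ['R997P', 'T223D', 'W884D'] -> total ['R997P', 'T223D', 'W884D']
At Gamma: gained ['Q492E'] -> total ['Q492E', 'R997P', 'T223D', 'W884D']

Answer: Q492E,R997P,T223D,W884D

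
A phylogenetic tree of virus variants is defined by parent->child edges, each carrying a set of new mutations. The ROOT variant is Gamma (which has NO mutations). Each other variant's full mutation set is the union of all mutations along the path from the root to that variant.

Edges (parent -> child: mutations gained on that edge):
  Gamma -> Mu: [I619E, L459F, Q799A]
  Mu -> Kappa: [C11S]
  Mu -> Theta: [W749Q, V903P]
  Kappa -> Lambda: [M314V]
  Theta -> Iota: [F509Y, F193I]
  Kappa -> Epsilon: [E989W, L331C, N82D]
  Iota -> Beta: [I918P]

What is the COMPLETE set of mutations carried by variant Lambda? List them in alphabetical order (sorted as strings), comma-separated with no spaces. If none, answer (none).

At Gamma: gained [] -> total []
At Mu: gained ['I619E', 'L459F', 'Q799A'] -> total ['I619E', 'L459F', 'Q799A']
At Kappa: gained ['C11S'] -> total ['C11S', 'I619E', 'L459F', 'Q799A']
At Lambda: gained ['M314V'] -> total ['C11S', 'I619E', 'L459F', 'M314V', 'Q799A']

Answer: C11S,I619E,L459F,M314V,Q799A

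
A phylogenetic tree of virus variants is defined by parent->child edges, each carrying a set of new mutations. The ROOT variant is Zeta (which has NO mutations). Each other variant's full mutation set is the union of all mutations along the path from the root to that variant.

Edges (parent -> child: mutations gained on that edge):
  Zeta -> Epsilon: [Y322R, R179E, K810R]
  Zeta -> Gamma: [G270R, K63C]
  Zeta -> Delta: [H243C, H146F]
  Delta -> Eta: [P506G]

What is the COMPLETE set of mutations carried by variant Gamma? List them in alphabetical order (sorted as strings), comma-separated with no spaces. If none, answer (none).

Answer: G270R,K63C

Derivation:
At Zeta: gained [] -> total []
At Gamma: gained ['G270R', 'K63C'] -> total ['G270R', 'K63C']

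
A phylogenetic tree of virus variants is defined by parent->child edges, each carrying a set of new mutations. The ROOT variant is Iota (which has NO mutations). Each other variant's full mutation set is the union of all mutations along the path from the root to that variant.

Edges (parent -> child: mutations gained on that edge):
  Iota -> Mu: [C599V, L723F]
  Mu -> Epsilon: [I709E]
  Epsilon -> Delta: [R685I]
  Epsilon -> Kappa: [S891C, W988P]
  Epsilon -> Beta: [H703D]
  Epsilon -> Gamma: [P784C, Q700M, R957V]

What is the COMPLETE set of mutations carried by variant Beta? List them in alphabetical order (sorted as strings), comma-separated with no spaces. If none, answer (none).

Answer: C599V,H703D,I709E,L723F

Derivation:
At Iota: gained [] -> total []
At Mu: gained ['C599V', 'L723F'] -> total ['C599V', 'L723F']
At Epsilon: gained ['I709E'] -> total ['C599V', 'I709E', 'L723F']
At Beta: gained ['H703D'] -> total ['C599V', 'H703D', 'I709E', 'L723F']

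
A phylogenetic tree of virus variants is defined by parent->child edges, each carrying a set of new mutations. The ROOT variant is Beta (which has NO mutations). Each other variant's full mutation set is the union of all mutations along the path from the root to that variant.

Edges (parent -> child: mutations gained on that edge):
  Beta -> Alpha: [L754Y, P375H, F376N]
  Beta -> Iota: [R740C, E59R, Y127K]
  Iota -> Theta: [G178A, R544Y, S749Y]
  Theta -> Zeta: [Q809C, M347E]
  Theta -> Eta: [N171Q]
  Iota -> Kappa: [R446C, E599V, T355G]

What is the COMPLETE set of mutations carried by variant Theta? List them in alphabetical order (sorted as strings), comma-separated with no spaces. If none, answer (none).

At Beta: gained [] -> total []
At Iota: gained ['R740C', 'E59R', 'Y127K'] -> total ['E59R', 'R740C', 'Y127K']
At Theta: gained ['G178A', 'R544Y', 'S749Y'] -> total ['E59R', 'G178A', 'R544Y', 'R740C', 'S749Y', 'Y127K']

Answer: E59R,G178A,R544Y,R740C,S749Y,Y127K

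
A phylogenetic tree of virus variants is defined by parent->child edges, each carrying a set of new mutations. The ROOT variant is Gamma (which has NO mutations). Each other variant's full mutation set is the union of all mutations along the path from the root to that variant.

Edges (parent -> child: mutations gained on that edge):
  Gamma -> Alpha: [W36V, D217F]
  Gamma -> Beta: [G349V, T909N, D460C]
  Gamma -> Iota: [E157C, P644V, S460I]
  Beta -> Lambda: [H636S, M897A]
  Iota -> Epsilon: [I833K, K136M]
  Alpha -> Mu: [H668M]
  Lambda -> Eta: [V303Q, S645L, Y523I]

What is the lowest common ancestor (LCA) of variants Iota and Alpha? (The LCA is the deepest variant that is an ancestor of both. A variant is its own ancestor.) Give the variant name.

Answer: Gamma

Derivation:
Path from root to Iota: Gamma -> Iota
  ancestors of Iota: {Gamma, Iota}
Path from root to Alpha: Gamma -> Alpha
  ancestors of Alpha: {Gamma, Alpha}
Common ancestors: {Gamma}
Walk up from Alpha: Alpha (not in ancestors of Iota), Gamma (in ancestors of Iota)
Deepest common ancestor (LCA) = Gamma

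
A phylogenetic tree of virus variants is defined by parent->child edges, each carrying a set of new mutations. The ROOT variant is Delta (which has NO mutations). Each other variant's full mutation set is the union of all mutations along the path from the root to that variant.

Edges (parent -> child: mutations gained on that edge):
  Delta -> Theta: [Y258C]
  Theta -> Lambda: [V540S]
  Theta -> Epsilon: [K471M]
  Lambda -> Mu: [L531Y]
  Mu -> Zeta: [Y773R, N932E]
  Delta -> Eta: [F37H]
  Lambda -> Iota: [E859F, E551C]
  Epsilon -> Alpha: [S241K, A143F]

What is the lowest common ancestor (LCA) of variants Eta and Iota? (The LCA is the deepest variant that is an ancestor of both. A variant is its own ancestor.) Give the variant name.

Path from root to Eta: Delta -> Eta
  ancestors of Eta: {Delta, Eta}
Path from root to Iota: Delta -> Theta -> Lambda -> Iota
  ancestors of Iota: {Delta, Theta, Lambda, Iota}
Common ancestors: {Delta}
Walk up from Iota: Iota (not in ancestors of Eta), Lambda (not in ancestors of Eta), Theta (not in ancestors of Eta), Delta (in ancestors of Eta)
Deepest common ancestor (LCA) = Delta

Answer: Delta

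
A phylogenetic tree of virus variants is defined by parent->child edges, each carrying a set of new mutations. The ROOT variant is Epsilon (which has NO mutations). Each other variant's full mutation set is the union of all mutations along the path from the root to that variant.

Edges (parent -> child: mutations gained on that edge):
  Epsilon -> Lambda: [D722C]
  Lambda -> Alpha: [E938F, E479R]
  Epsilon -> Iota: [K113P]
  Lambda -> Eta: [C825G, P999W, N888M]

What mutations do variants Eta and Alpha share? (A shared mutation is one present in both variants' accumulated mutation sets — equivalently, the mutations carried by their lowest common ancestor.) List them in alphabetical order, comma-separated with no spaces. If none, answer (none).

Answer: D722C

Derivation:
Accumulating mutations along path to Eta:
  At Epsilon: gained [] -> total []
  At Lambda: gained ['D722C'] -> total ['D722C']
  At Eta: gained ['C825G', 'P999W', 'N888M'] -> total ['C825G', 'D722C', 'N888M', 'P999W']
Mutations(Eta) = ['C825G', 'D722C', 'N888M', 'P999W']
Accumulating mutations along path to Alpha:
  At Epsilon: gained [] -> total []
  At Lambda: gained ['D722C'] -> total ['D722C']
  At Alpha: gained ['E938F', 'E479R'] -> total ['D722C', 'E479R', 'E938F']
Mutations(Alpha) = ['D722C', 'E479R', 'E938F']
Intersection: ['C825G', 'D722C', 'N888M', 'P999W'] ∩ ['D722C', 'E479R', 'E938F'] = ['D722C']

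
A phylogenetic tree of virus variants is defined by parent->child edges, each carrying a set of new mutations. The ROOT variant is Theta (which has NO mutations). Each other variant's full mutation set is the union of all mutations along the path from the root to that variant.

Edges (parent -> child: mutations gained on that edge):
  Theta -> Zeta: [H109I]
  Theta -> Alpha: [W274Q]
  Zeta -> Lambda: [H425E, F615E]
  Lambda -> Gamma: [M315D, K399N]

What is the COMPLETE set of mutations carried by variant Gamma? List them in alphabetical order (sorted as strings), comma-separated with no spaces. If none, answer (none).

At Theta: gained [] -> total []
At Zeta: gained ['H109I'] -> total ['H109I']
At Lambda: gained ['H425E', 'F615E'] -> total ['F615E', 'H109I', 'H425E']
At Gamma: gained ['M315D', 'K399N'] -> total ['F615E', 'H109I', 'H425E', 'K399N', 'M315D']

Answer: F615E,H109I,H425E,K399N,M315D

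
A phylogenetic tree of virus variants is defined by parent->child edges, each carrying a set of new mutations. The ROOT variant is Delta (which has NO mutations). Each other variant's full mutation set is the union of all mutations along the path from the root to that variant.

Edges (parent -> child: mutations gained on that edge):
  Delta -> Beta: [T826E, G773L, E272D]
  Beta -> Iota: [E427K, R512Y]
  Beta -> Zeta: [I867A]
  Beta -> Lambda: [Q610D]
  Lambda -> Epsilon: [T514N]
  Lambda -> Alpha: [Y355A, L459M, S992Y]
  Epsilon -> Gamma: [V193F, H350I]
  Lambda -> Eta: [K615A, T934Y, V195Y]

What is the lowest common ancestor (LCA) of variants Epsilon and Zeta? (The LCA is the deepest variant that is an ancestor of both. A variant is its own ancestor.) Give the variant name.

Path from root to Epsilon: Delta -> Beta -> Lambda -> Epsilon
  ancestors of Epsilon: {Delta, Beta, Lambda, Epsilon}
Path from root to Zeta: Delta -> Beta -> Zeta
  ancestors of Zeta: {Delta, Beta, Zeta}
Common ancestors: {Delta, Beta}
Walk up from Zeta: Zeta (not in ancestors of Epsilon), Beta (in ancestors of Epsilon), Delta (in ancestors of Epsilon)
Deepest common ancestor (LCA) = Beta

Answer: Beta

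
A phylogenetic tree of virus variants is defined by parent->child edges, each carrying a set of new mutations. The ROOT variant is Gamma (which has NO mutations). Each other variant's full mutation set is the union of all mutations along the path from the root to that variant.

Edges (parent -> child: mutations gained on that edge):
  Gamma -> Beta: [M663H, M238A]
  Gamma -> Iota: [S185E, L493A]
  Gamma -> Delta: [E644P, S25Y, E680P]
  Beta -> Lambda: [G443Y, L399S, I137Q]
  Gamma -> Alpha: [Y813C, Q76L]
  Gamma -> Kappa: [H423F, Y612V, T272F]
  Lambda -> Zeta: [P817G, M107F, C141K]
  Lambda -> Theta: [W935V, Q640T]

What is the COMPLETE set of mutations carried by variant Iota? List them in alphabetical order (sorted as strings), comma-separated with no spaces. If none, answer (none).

At Gamma: gained [] -> total []
At Iota: gained ['S185E', 'L493A'] -> total ['L493A', 'S185E']

Answer: L493A,S185E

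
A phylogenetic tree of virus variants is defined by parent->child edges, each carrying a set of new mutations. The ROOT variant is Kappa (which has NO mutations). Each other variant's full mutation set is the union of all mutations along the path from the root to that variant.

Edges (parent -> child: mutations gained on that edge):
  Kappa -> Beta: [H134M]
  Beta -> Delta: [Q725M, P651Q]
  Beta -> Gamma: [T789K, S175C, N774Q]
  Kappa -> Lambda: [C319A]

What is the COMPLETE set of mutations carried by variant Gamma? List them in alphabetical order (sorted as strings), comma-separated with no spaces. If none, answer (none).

At Kappa: gained [] -> total []
At Beta: gained ['H134M'] -> total ['H134M']
At Gamma: gained ['T789K', 'S175C', 'N774Q'] -> total ['H134M', 'N774Q', 'S175C', 'T789K']

Answer: H134M,N774Q,S175C,T789K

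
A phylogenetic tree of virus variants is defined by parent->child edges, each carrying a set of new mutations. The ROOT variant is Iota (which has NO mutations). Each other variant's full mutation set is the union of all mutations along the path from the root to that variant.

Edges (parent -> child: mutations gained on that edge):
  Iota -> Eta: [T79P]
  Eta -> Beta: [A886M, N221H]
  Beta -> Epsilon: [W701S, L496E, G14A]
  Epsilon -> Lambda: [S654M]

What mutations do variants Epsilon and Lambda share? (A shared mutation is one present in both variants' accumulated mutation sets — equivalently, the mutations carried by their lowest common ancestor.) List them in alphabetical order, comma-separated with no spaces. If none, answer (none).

Answer: A886M,G14A,L496E,N221H,T79P,W701S

Derivation:
Accumulating mutations along path to Epsilon:
  At Iota: gained [] -> total []
  At Eta: gained ['T79P'] -> total ['T79P']
  At Beta: gained ['A886M', 'N221H'] -> total ['A886M', 'N221H', 'T79P']
  At Epsilon: gained ['W701S', 'L496E', 'G14A'] -> total ['A886M', 'G14A', 'L496E', 'N221H', 'T79P', 'W701S']
Mutations(Epsilon) = ['A886M', 'G14A', 'L496E', 'N221H', 'T79P', 'W701S']
Accumulating mutations along path to Lambda:
  At Iota: gained [] -> total []
  At Eta: gained ['T79P'] -> total ['T79P']
  At Beta: gained ['A886M', 'N221H'] -> total ['A886M', 'N221H', 'T79P']
  At Epsilon: gained ['W701S', 'L496E', 'G14A'] -> total ['A886M', 'G14A', 'L496E', 'N221H', 'T79P', 'W701S']
  At Lambda: gained ['S654M'] -> total ['A886M', 'G14A', 'L496E', 'N221H', 'S654M', 'T79P', 'W701S']
Mutations(Lambda) = ['A886M', 'G14A', 'L496E', 'N221H', 'S654M', 'T79P', 'W701S']
Intersection: ['A886M', 'G14A', 'L496E', 'N221H', 'T79P', 'W701S'] ∩ ['A886M', 'G14A', 'L496E', 'N221H', 'S654M', 'T79P', 'W701S'] = ['A886M', 'G14A', 'L496E', 'N221H', 'T79P', 'W701S']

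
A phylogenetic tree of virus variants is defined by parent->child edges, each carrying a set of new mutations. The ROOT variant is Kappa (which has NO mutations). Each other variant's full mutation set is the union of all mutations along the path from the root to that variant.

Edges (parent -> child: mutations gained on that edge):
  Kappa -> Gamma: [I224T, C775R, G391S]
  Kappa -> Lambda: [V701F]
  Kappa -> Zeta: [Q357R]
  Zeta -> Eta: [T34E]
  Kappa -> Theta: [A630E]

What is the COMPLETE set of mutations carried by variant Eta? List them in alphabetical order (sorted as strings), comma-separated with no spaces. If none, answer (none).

At Kappa: gained [] -> total []
At Zeta: gained ['Q357R'] -> total ['Q357R']
At Eta: gained ['T34E'] -> total ['Q357R', 'T34E']

Answer: Q357R,T34E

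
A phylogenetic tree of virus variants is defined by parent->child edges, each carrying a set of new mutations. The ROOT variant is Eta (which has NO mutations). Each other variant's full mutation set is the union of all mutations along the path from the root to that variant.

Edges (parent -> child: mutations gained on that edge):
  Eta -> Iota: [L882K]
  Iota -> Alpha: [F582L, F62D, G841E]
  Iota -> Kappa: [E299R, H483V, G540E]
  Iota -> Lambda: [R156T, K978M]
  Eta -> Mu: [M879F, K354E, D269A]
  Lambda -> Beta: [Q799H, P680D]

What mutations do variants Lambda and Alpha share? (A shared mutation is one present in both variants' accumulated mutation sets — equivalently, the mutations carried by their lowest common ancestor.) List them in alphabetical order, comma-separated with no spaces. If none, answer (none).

Answer: L882K

Derivation:
Accumulating mutations along path to Lambda:
  At Eta: gained [] -> total []
  At Iota: gained ['L882K'] -> total ['L882K']
  At Lambda: gained ['R156T', 'K978M'] -> total ['K978M', 'L882K', 'R156T']
Mutations(Lambda) = ['K978M', 'L882K', 'R156T']
Accumulating mutations along path to Alpha:
  At Eta: gained [] -> total []
  At Iota: gained ['L882K'] -> total ['L882K']
  At Alpha: gained ['F582L', 'F62D', 'G841E'] -> total ['F582L', 'F62D', 'G841E', 'L882K']
Mutations(Alpha) = ['F582L', 'F62D', 'G841E', 'L882K']
Intersection: ['K978M', 'L882K', 'R156T'] ∩ ['F582L', 'F62D', 'G841E', 'L882K'] = ['L882K']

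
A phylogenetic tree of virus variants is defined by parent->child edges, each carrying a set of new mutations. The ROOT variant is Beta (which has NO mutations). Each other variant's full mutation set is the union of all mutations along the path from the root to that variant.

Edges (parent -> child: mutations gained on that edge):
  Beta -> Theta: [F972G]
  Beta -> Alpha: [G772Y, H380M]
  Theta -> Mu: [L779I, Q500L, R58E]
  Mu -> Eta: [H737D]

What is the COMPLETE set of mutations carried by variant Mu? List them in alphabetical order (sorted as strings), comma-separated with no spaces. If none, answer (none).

Answer: F972G,L779I,Q500L,R58E

Derivation:
At Beta: gained [] -> total []
At Theta: gained ['F972G'] -> total ['F972G']
At Mu: gained ['L779I', 'Q500L', 'R58E'] -> total ['F972G', 'L779I', 'Q500L', 'R58E']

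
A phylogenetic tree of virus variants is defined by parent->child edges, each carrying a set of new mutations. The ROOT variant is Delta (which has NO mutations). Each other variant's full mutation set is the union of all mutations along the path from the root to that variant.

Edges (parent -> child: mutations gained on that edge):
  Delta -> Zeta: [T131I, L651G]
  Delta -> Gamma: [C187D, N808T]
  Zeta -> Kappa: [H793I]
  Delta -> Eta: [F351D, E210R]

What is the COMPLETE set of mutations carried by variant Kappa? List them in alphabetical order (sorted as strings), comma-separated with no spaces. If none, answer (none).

Answer: H793I,L651G,T131I

Derivation:
At Delta: gained [] -> total []
At Zeta: gained ['T131I', 'L651G'] -> total ['L651G', 'T131I']
At Kappa: gained ['H793I'] -> total ['H793I', 'L651G', 'T131I']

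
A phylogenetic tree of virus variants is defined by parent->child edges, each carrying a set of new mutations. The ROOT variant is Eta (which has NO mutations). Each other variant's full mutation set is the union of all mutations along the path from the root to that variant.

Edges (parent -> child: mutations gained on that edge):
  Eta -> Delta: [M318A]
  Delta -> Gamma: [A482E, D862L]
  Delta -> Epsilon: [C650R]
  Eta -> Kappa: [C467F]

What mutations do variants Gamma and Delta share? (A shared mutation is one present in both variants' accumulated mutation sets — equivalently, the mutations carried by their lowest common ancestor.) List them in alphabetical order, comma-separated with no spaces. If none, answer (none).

Accumulating mutations along path to Gamma:
  At Eta: gained [] -> total []
  At Delta: gained ['M318A'] -> total ['M318A']
  At Gamma: gained ['A482E', 'D862L'] -> total ['A482E', 'D862L', 'M318A']
Mutations(Gamma) = ['A482E', 'D862L', 'M318A']
Accumulating mutations along path to Delta:
  At Eta: gained [] -> total []
  At Delta: gained ['M318A'] -> total ['M318A']
Mutations(Delta) = ['M318A']
Intersection: ['A482E', 'D862L', 'M318A'] ∩ ['M318A'] = ['M318A']

Answer: M318A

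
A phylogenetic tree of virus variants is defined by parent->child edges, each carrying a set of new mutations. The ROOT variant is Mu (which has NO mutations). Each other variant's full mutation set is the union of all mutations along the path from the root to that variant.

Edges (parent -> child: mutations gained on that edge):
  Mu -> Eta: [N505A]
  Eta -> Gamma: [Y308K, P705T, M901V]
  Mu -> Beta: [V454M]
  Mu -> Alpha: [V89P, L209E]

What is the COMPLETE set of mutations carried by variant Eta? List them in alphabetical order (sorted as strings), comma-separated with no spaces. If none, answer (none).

At Mu: gained [] -> total []
At Eta: gained ['N505A'] -> total ['N505A']

Answer: N505A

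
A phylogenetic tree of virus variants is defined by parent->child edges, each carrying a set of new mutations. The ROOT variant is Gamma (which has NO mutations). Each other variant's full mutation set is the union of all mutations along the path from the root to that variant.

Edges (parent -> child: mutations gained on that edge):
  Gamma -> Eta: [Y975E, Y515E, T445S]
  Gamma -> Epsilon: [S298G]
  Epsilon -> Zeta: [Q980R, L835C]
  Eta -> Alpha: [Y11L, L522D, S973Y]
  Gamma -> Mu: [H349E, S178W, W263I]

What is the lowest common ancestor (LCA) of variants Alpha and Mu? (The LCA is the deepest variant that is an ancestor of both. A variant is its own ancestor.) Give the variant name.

Answer: Gamma

Derivation:
Path from root to Alpha: Gamma -> Eta -> Alpha
  ancestors of Alpha: {Gamma, Eta, Alpha}
Path from root to Mu: Gamma -> Mu
  ancestors of Mu: {Gamma, Mu}
Common ancestors: {Gamma}
Walk up from Mu: Mu (not in ancestors of Alpha), Gamma (in ancestors of Alpha)
Deepest common ancestor (LCA) = Gamma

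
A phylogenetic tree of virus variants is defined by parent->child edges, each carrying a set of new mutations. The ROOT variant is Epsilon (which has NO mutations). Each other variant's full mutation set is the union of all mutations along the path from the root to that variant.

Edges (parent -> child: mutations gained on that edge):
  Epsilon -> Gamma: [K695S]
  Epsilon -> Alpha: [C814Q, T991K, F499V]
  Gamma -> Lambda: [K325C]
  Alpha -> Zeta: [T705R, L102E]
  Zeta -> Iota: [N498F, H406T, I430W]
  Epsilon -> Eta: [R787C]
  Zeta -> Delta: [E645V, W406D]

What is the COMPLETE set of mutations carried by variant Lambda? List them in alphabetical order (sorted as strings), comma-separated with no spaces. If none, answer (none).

At Epsilon: gained [] -> total []
At Gamma: gained ['K695S'] -> total ['K695S']
At Lambda: gained ['K325C'] -> total ['K325C', 'K695S']

Answer: K325C,K695S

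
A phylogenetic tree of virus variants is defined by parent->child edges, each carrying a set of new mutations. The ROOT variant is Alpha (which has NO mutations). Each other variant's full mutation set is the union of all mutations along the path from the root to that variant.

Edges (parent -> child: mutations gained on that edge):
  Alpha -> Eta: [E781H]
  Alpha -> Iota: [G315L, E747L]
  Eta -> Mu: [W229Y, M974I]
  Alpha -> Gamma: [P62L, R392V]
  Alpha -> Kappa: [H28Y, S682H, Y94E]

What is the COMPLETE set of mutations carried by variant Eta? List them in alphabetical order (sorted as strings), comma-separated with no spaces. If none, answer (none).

Answer: E781H

Derivation:
At Alpha: gained [] -> total []
At Eta: gained ['E781H'] -> total ['E781H']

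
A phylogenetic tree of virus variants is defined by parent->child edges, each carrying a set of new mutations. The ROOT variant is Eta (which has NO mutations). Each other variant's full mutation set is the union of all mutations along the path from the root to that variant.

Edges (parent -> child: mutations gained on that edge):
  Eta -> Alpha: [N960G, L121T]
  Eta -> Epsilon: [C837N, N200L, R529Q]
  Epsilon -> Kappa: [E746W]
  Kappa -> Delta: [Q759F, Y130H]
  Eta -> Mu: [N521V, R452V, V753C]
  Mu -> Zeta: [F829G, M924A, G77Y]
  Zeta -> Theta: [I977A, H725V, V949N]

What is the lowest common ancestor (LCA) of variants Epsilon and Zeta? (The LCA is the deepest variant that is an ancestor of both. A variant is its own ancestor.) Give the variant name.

Path from root to Epsilon: Eta -> Epsilon
  ancestors of Epsilon: {Eta, Epsilon}
Path from root to Zeta: Eta -> Mu -> Zeta
  ancestors of Zeta: {Eta, Mu, Zeta}
Common ancestors: {Eta}
Walk up from Zeta: Zeta (not in ancestors of Epsilon), Mu (not in ancestors of Epsilon), Eta (in ancestors of Epsilon)
Deepest common ancestor (LCA) = Eta

Answer: Eta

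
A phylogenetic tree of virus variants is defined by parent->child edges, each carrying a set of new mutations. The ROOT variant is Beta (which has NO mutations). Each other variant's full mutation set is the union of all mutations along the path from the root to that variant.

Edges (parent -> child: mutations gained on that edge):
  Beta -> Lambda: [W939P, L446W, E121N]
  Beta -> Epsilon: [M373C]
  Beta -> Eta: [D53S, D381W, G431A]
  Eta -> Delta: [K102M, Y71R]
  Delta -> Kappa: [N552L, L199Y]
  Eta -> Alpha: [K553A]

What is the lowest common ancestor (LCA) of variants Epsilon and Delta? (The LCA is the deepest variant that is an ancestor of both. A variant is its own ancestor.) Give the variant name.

Path from root to Epsilon: Beta -> Epsilon
  ancestors of Epsilon: {Beta, Epsilon}
Path from root to Delta: Beta -> Eta -> Delta
  ancestors of Delta: {Beta, Eta, Delta}
Common ancestors: {Beta}
Walk up from Delta: Delta (not in ancestors of Epsilon), Eta (not in ancestors of Epsilon), Beta (in ancestors of Epsilon)
Deepest common ancestor (LCA) = Beta

Answer: Beta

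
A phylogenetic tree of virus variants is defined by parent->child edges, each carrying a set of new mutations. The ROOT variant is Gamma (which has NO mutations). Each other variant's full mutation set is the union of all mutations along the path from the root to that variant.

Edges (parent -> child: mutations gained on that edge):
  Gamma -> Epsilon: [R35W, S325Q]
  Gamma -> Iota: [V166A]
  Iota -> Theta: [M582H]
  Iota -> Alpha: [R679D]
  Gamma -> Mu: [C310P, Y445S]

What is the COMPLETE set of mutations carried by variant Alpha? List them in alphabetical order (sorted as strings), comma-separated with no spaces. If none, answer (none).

At Gamma: gained [] -> total []
At Iota: gained ['V166A'] -> total ['V166A']
At Alpha: gained ['R679D'] -> total ['R679D', 'V166A']

Answer: R679D,V166A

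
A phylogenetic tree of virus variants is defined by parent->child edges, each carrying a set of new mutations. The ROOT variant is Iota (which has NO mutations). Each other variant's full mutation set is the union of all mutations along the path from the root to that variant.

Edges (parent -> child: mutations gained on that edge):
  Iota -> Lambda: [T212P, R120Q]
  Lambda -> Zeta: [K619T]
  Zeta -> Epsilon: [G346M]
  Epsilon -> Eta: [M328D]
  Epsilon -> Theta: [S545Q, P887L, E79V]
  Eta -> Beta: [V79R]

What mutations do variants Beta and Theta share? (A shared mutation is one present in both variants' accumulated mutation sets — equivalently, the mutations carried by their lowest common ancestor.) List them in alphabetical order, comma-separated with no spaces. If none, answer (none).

Accumulating mutations along path to Beta:
  At Iota: gained [] -> total []
  At Lambda: gained ['T212P', 'R120Q'] -> total ['R120Q', 'T212P']
  At Zeta: gained ['K619T'] -> total ['K619T', 'R120Q', 'T212P']
  At Epsilon: gained ['G346M'] -> total ['G346M', 'K619T', 'R120Q', 'T212P']
  At Eta: gained ['M328D'] -> total ['G346M', 'K619T', 'M328D', 'R120Q', 'T212P']
  At Beta: gained ['V79R'] -> total ['G346M', 'K619T', 'M328D', 'R120Q', 'T212P', 'V79R']
Mutations(Beta) = ['G346M', 'K619T', 'M328D', 'R120Q', 'T212P', 'V79R']
Accumulating mutations along path to Theta:
  At Iota: gained [] -> total []
  At Lambda: gained ['T212P', 'R120Q'] -> total ['R120Q', 'T212P']
  At Zeta: gained ['K619T'] -> total ['K619T', 'R120Q', 'T212P']
  At Epsilon: gained ['G346M'] -> total ['G346M', 'K619T', 'R120Q', 'T212P']
  At Theta: gained ['S545Q', 'P887L', 'E79V'] -> total ['E79V', 'G346M', 'K619T', 'P887L', 'R120Q', 'S545Q', 'T212P']
Mutations(Theta) = ['E79V', 'G346M', 'K619T', 'P887L', 'R120Q', 'S545Q', 'T212P']
Intersection: ['G346M', 'K619T', 'M328D', 'R120Q', 'T212P', 'V79R'] ∩ ['E79V', 'G346M', 'K619T', 'P887L', 'R120Q', 'S545Q', 'T212P'] = ['G346M', 'K619T', 'R120Q', 'T212P']

Answer: G346M,K619T,R120Q,T212P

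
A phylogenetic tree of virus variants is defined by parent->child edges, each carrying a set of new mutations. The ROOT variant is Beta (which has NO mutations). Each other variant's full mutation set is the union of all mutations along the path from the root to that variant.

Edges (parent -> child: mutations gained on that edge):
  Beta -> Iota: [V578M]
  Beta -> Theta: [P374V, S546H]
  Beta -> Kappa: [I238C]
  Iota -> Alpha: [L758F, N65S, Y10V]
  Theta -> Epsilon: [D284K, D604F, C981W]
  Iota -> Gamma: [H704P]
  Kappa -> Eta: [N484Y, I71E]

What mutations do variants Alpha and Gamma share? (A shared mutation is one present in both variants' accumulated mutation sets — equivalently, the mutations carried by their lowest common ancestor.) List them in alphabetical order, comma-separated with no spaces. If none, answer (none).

Accumulating mutations along path to Alpha:
  At Beta: gained [] -> total []
  At Iota: gained ['V578M'] -> total ['V578M']
  At Alpha: gained ['L758F', 'N65S', 'Y10V'] -> total ['L758F', 'N65S', 'V578M', 'Y10V']
Mutations(Alpha) = ['L758F', 'N65S', 'V578M', 'Y10V']
Accumulating mutations along path to Gamma:
  At Beta: gained [] -> total []
  At Iota: gained ['V578M'] -> total ['V578M']
  At Gamma: gained ['H704P'] -> total ['H704P', 'V578M']
Mutations(Gamma) = ['H704P', 'V578M']
Intersection: ['L758F', 'N65S', 'V578M', 'Y10V'] ∩ ['H704P', 'V578M'] = ['V578M']

Answer: V578M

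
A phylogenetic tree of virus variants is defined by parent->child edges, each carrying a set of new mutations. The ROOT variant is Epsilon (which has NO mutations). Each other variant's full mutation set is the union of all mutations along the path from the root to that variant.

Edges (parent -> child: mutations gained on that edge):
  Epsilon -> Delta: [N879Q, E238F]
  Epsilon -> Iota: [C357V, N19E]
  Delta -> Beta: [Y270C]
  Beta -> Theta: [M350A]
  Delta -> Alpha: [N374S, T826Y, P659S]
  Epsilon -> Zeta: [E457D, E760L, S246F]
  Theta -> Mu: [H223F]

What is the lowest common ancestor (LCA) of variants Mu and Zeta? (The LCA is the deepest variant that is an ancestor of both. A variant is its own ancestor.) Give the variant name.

Path from root to Mu: Epsilon -> Delta -> Beta -> Theta -> Mu
  ancestors of Mu: {Epsilon, Delta, Beta, Theta, Mu}
Path from root to Zeta: Epsilon -> Zeta
  ancestors of Zeta: {Epsilon, Zeta}
Common ancestors: {Epsilon}
Walk up from Zeta: Zeta (not in ancestors of Mu), Epsilon (in ancestors of Mu)
Deepest common ancestor (LCA) = Epsilon

Answer: Epsilon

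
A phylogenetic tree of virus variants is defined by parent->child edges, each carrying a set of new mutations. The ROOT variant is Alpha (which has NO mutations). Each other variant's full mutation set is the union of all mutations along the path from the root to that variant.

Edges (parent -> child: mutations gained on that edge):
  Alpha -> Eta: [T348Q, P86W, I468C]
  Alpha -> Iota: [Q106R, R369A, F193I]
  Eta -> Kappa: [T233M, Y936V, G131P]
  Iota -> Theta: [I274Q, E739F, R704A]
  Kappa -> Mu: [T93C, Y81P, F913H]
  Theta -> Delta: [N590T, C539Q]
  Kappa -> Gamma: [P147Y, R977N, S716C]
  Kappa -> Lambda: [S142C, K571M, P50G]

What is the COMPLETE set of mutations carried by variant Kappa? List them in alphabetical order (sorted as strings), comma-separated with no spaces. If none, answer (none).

At Alpha: gained [] -> total []
At Eta: gained ['T348Q', 'P86W', 'I468C'] -> total ['I468C', 'P86W', 'T348Q']
At Kappa: gained ['T233M', 'Y936V', 'G131P'] -> total ['G131P', 'I468C', 'P86W', 'T233M', 'T348Q', 'Y936V']

Answer: G131P,I468C,P86W,T233M,T348Q,Y936V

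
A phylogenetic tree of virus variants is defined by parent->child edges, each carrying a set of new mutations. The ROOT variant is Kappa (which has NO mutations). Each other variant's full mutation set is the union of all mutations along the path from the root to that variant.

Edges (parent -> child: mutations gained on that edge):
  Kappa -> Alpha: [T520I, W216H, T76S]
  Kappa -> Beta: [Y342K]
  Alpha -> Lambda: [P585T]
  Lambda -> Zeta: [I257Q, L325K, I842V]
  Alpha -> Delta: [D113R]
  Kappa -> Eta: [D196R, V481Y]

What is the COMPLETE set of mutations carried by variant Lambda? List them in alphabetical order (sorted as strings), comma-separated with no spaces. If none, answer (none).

Answer: P585T,T520I,T76S,W216H

Derivation:
At Kappa: gained [] -> total []
At Alpha: gained ['T520I', 'W216H', 'T76S'] -> total ['T520I', 'T76S', 'W216H']
At Lambda: gained ['P585T'] -> total ['P585T', 'T520I', 'T76S', 'W216H']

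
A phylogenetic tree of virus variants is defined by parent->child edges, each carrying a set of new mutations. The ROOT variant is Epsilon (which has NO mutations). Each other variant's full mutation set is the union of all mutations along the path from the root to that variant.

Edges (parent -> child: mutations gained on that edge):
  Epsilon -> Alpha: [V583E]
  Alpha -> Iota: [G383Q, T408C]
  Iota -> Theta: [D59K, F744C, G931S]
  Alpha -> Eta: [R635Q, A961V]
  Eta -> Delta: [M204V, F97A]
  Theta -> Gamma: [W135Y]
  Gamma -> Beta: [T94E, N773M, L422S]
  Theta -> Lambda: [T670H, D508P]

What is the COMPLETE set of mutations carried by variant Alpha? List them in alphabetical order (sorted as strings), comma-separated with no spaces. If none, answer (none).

At Epsilon: gained [] -> total []
At Alpha: gained ['V583E'] -> total ['V583E']

Answer: V583E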